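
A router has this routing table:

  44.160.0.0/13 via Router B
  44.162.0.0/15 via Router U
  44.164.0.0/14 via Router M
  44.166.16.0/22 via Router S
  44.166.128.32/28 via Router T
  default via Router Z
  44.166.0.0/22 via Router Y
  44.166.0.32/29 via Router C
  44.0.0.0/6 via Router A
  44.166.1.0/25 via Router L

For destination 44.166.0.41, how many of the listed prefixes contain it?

Prefixes containing 44.166.0.41:
  0.0.0.0/0 (default, matches everything)
  44.0.0.0/6 (44.0.0.0 - 47.255.255.255)
  44.160.0.0/13 (44.160.0.0 - 44.167.255.255)
  44.164.0.0/14 (44.164.0.0 - 44.167.255.255)
  44.166.0.0/22 (44.166.0.0 - 44.166.3.255)
Total matching entries: 5.

5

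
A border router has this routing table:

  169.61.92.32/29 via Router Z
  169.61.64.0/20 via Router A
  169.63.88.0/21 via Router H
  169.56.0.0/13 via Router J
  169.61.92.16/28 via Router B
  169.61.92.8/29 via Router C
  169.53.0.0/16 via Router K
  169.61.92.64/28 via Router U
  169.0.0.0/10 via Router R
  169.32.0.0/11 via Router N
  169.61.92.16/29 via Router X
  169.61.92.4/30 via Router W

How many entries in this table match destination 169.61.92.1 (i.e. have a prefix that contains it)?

3

Prefixes containing 169.61.92.1:
  169.0.0.0/10 (169.0.0.0 - 169.63.255.255)
  169.32.0.0/11 (169.32.0.0 - 169.63.255.255)
  169.56.0.0/13 (169.56.0.0 - 169.63.255.255)
Total matching entries: 3.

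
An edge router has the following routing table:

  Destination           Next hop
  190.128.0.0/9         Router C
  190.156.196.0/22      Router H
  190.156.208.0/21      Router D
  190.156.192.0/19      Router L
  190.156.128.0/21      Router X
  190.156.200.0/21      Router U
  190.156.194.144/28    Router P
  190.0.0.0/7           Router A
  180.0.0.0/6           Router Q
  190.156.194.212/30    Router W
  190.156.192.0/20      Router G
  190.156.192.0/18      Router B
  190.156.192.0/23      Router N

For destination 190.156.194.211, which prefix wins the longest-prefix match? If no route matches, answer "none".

Entries matching 190.156.194.211:
  190.0.0.0/7 (190.0.0.0 - 191.255.255.255)
  190.128.0.0/9 (190.128.0.0 - 190.255.255.255)
  190.156.192.0/18 (190.156.192.0 - 190.156.255.255)
  190.156.192.0/19 (190.156.192.0 - 190.156.223.255)
  190.156.192.0/20 (190.156.192.0 - 190.156.207.255)
Most specific is 190.156.192.0/20.

190.156.192.0/20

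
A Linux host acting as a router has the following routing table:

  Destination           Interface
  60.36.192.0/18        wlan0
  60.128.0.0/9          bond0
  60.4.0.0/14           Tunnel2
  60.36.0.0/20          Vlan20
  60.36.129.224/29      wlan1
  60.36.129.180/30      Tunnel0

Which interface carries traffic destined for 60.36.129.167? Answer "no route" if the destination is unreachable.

No entry's prefix contains 60.36.129.167; there is no default route.

no route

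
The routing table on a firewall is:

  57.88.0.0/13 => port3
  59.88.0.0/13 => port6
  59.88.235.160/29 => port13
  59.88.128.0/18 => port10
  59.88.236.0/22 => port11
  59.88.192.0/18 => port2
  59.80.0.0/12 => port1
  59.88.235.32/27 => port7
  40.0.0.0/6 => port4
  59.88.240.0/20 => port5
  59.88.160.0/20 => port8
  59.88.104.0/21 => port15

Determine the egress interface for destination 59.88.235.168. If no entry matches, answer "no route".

port2

Routes whose prefix contains 59.88.235.168:
  59.80.0.0/12 (59.80.0.0 - 59.95.255.255) -> port1
  59.88.0.0/13 (59.88.0.0 - 59.95.255.255) -> port6
  59.88.192.0/18 (59.88.192.0 - 59.88.255.255) -> port2
More-specific entries that do NOT match:
  59.88.235.160/29 (59.88.235.160 - 59.88.235.167) does not contain 59.88.235.168
  59.88.235.32/27 (59.88.235.32 - 59.88.235.63) does not contain 59.88.235.168
  59.88.236.0/22 (59.88.236.0 - 59.88.239.255) does not contain 59.88.235.168
  59.88.104.0/21 (59.88.104.0 - 59.88.111.255) does not contain 59.88.235.168
  59.88.240.0/20 (59.88.240.0 - 59.88.255.255) does not contain 59.88.235.168
  59.88.160.0/20 (59.88.160.0 - 59.88.175.255) does not contain 59.88.235.168
Longest matching prefix is /18 -> interface port2.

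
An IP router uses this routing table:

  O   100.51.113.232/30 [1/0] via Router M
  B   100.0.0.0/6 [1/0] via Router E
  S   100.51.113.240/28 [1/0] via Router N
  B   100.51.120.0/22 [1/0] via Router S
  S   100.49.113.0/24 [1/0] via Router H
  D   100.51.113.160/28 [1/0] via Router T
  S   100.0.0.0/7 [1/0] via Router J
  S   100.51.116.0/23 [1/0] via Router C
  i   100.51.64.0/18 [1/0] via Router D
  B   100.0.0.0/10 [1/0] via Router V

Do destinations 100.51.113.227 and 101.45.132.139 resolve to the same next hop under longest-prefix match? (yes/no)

no

100.51.113.227: longest match 100.51.64.0/18 -> Router D
101.45.132.139: longest match 100.0.0.0/7 -> Router J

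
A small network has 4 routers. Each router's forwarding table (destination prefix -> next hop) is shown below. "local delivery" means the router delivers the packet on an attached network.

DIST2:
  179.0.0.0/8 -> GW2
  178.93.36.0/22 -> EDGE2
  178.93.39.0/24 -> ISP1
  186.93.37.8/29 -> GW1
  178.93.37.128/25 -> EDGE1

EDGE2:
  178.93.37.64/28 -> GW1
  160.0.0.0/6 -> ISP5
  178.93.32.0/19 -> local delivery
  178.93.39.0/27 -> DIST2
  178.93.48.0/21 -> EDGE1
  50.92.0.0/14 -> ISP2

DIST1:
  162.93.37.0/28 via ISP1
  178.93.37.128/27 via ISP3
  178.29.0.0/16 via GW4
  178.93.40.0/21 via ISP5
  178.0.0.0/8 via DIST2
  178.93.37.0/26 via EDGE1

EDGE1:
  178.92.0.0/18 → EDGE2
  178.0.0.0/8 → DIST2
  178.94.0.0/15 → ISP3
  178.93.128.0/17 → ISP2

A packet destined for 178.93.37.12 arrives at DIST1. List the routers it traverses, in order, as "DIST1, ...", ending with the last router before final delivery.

At DIST1: longest match for 178.93.37.12 is 178.93.37.0/26 -> EDGE1
At EDGE1: longest match for 178.93.37.12 is 178.0.0.0/8 -> DIST2
At DIST2: longest match for 178.93.37.12 is 178.93.36.0/22 -> EDGE2
At EDGE2: longest match for 178.93.37.12 is 178.93.32.0/19 -> local delivery

DIST1, EDGE1, DIST2, EDGE2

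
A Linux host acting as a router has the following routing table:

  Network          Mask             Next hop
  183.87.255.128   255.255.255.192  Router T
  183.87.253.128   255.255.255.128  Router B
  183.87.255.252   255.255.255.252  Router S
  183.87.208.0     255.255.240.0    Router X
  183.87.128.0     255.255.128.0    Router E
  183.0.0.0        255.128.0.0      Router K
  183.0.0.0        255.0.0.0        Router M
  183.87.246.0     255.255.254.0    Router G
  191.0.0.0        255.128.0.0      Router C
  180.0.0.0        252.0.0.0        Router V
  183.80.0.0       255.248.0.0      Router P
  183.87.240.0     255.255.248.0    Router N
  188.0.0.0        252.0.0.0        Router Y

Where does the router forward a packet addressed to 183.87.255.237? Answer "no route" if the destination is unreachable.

Router E

Routes whose prefix contains 183.87.255.237:
  180.0.0.0/6 (180.0.0.0 - 183.255.255.255) -> Router V
  183.0.0.0/8 (183.0.0.0 - 183.255.255.255) -> Router M
  183.0.0.0/9 (183.0.0.0 - 183.127.255.255) -> Router K
  183.80.0.0/13 (183.80.0.0 - 183.87.255.255) -> Router P
  183.87.128.0/17 (183.87.128.0 - 183.87.255.255) -> Router E
More-specific entries that do NOT match:
  183.87.255.252/30 (183.87.255.252 - 183.87.255.255) does not contain 183.87.255.237
  183.87.255.128/26 (183.87.255.128 - 183.87.255.191) does not contain 183.87.255.237
  183.87.253.128/25 (183.87.253.128 - 183.87.253.255) does not contain 183.87.255.237
  183.87.246.0/23 (183.87.246.0 - 183.87.247.255) does not contain 183.87.255.237
  183.87.240.0/21 (183.87.240.0 - 183.87.247.255) does not contain 183.87.255.237
  183.87.208.0/20 (183.87.208.0 - 183.87.223.255) does not contain 183.87.255.237
Longest matching prefix is /17 -> next hop Router E.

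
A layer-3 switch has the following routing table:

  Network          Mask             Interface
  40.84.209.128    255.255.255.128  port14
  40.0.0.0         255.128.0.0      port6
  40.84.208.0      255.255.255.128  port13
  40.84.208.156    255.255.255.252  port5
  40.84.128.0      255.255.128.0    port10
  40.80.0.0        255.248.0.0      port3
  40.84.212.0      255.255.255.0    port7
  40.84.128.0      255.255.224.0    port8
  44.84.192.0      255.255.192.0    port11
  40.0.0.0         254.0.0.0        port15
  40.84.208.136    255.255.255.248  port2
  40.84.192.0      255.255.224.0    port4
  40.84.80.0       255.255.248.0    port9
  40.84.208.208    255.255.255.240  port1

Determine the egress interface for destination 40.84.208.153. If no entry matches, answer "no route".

port4

Routes whose prefix contains 40.84.208.153:
  40.0.0.0/7 (40.0.0.0 - 41.255.255.255) -> port15
  40.0.0.0/9 (40.0.0.0 - 40.127.255.255) -> port6
  40.80.0.0/13 (40.80.0.0 - 40.87.255.255) -> port3
  40.84.128.0/17 (40.84.128.0 - 40.84.255.255) -> port10
  40.84.192.0/19 (40.84.192.0 - 40.84.223.255) -> port4
More-specific entries that do NOT match:
  40.84.208.156/30 (40.84.208.156 - 40.84.208.159) does not contain 40.84.208.153
  40.84.208.136/29 (40.84.208.136 - 40.84.208.143) does not contain 40.84.208.153
  40.84.208.208/28 (40.84.208.208 - 40.84.208.223) does not contain 40.84.208.153
  40.84.209.128/25 (40.84.209.128 - 40.84.209.255) does not contain 40.84.208.153
  40.84.208.0/25 (40.84.208.0 - 40.84.208.127) does not contain 40.84.208.153
  40.84.212.0/24 (40.84.212.0 - 40.84.212.255) does not contain 40.84.208.153
  40.84.80.0/21 (40.84.80.0 - 40.84.87.255) does not contain 40.84.208.153
Longest matching prefix is /19 -> interface port4.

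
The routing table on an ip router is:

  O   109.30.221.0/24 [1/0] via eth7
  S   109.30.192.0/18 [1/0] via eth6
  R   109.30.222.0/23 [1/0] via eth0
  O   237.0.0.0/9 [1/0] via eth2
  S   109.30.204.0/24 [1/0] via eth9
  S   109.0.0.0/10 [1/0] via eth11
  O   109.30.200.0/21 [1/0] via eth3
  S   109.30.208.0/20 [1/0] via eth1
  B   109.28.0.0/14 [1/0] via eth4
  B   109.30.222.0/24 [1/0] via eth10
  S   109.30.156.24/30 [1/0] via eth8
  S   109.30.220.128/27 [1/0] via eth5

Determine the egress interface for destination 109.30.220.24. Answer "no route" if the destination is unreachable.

eth1

Routes whose prefix contains 109.30.220.24:
  109.0.0.0/10 (109.0.0.0 - 109.63.255.255) -> eth11
  109.28.0.0/14 (109.28.0.0 - 109.31.255.255) -> eth4
  109.30.192.0/18 (109.30.192.0 - 109.30.255.255) -> eth6
  109.30.208.0/20 (109.30.208.0 - 109.30.223.255) -> eth1
More-specific entries that do NOT match:
  109.30.156.24/30 (109.30.156.24 - 109.30.156.27) does not contain 109.30.220.24
  109.30.220.128/27 (109.30.220.128 - 109.30.220.159) does not contain 109.30.220.24
  109.30.221.0/24 (109.30.221.0 - 109.30.221.255) does not contain 109.30.220.24
  109.30.204.0/24 (109.30.204.0 - 109.30.204.255) does not contain 109.30.220.24
  109.30.222.0/24 (109.30.222.0 - 109.30.222.255) does not contain 109.30.220.24
  109.30.222.0/23 (109.30.222.0 - 109.30.223.255) does not contain 109.30.220.24
  109.30.200.0/21 (109.30.200.0 - 109.30.207.255) does not contain 109.30.220.24
Longest matching prefix is /20 -> interface eth1.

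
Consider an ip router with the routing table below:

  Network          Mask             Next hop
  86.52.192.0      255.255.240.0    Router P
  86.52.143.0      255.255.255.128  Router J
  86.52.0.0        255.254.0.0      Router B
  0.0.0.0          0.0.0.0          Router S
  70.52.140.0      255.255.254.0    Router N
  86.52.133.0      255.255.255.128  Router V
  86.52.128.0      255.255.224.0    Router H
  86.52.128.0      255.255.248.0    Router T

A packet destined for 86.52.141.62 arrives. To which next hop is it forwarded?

Router H

Routes whose prefix contains 86.52.141.62:
  0.0.0.0/0 (default, matches everything) -> Router S
  86.52.0.0/15 (86.52.0.0 - 86.53.255.255) -> Router B
  86.52.128.0/19 (86.52.128.0 - 86.52.159.255) -> Router H
More-specific entries that do NOT match:
  86.52.143.0/25 (86.52.143.0 - 86.52.143.127) does not contain 86.52.141.62
  86.52.133.0/25 (86.52.133.0 - 86.52.133.127) does not contain 86.52.141.62
  70.52.140.0/23 (70.52.140.0 - 70.52.141.255) does not contain 86.52.141.62
  86.52.128.0/21 (86.52.128.0 - 86.52.135.255) does not contain 86.52.141.62
  86.52.192.0/20 (86.52.192.0 - 86.52.207.255) does not contain 86.52.141.62
Longest matching prefix is /19 -> next hop Router H.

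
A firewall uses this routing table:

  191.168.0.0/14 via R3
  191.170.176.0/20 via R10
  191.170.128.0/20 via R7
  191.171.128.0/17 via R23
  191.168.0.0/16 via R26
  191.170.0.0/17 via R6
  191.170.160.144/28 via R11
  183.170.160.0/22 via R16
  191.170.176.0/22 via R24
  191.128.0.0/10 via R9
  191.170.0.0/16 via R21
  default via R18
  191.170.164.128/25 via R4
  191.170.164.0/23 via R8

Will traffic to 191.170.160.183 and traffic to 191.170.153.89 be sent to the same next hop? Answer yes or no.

191.170.160.183: longest match 191.170.0.0/16 -> R21
191.170.153.89: longest match 191.170.0.0/16 -> R21

yes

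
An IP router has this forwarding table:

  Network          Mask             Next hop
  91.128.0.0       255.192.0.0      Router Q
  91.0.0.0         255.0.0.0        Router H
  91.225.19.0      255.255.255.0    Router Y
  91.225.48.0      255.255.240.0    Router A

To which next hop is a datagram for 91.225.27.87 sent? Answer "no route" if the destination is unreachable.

Router H

Routes whose prefix contains 91.225.27.87:
  91.0.0.0/8 (91.0.0.0 - 91.255.255.255) -> Router H
More-specific entries that do NOT match:
  91.225.19.0/24 (91.225.19.0 - 91.225.19.255) does not contain 91.225.27.87
  91.225.48.0/20 (91.225.48.0 - 91.225.63.255) does not contain 91.225.27.87
  91.128.0.0/10 (91.128.0.0 - 91.191.255.255) does not contain 91.225.27.87
Longest matching prefix is /8 -> next hop Router H.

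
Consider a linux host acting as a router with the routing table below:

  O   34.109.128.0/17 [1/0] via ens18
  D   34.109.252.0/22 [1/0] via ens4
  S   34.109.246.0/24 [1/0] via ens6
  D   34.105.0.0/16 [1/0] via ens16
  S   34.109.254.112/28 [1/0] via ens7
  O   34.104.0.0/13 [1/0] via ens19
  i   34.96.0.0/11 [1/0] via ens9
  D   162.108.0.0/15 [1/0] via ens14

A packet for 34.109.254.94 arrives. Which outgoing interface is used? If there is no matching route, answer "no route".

Routes whose prefix contains 34.109.254.94:
  34.96.0.0/11 (34.96.0.0 - 34.127.255.255) -> ens9
  34.104.0.0/13 (34.104.0.0 - 34.111.255.255) -> ens19
  34.109.128.0/17 (34.109.128.0 - 34.109.255.255) -> ens18
  34.109.252.0/22 (34.109.252.0 - 34.109.255.255) -> ens4
More-specific entries that do NOT match:
  34.109.254.112/28 (34.109.254.112 - 34.109.254.127) does not contain 34.109.254.94
  34.109.246.0/24 (34.109.246.0 - 34.109.246.255) does not contain 34.109.254.94
Longest matching prefix is /22 -> interface ens4.

ens4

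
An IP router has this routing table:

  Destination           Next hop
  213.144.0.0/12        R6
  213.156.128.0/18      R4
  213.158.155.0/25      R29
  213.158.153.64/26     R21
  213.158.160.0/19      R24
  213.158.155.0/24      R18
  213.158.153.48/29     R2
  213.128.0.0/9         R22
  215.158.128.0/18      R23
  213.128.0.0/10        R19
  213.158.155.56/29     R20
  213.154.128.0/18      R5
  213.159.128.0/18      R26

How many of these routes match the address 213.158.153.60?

3

Prefixes containing 213.158.153.60:
  213.128.0.0/9 (213.128.0.0 - 213.255.255.255)
  213.128.0.0/10 (213.128.0.0 - 213.191.255.255)
  213.144.0.0/12 (213.144.0.0 - 213.159.255.255)
Total matching entries: 3.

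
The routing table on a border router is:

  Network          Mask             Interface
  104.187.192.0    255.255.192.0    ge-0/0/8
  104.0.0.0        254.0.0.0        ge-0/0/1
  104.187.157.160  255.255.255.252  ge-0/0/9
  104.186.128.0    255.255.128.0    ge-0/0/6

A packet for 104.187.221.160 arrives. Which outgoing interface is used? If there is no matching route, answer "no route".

ge-0/0/8

Routes whose prefix contains 104.187.221.160:
  104.0.0.0/7 (104.0.0.0 - 105.255.255.255) -> ge-0/0/1
  104.187.192.0/18 (104.187.192.0 - 104.187.255.255) -> ge-0/0/8
More-specific entries that do NOT match:
  104.187.157.160/30 (104.187.157.160 - 104.187.157.163) does not contain 104.187.221.160
Longest matching prefix is /18 -> interface ge-0/0/8.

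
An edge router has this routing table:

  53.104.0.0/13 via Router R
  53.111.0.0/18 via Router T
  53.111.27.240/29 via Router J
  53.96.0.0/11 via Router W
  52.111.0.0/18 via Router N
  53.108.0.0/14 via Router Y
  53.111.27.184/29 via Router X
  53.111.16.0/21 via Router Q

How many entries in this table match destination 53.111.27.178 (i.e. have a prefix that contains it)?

Prefixes containing 53.111.27.178:
  53.96.0.0/11 (53.96.0.0 - 53.127.255.255)
  53.104.0.0/13 (53.104.0.0 - 53.111.255.255)
  53.108.0.0/14 (53.108.0.0 - 53.111.255.255)
  53.111.0.0/18 (53.111.0.0 - 53.111.63.255)
Total matching entries: 4.

4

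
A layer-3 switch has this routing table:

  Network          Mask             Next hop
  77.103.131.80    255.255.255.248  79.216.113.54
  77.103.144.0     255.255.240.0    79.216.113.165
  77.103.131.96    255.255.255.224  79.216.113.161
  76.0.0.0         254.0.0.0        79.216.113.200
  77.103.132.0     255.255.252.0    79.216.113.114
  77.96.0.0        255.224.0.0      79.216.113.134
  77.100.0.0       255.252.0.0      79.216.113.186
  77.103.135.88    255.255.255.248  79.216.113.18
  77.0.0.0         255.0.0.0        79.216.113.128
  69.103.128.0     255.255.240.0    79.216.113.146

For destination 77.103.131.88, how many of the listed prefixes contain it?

Prefixes containing 77.103.131.88:
  76.0.0.0/7 (76.0.0.0 - 77.255.255.255)
  77.0.0.0/8 (77.0.0.0 - 77.255.255.255)
  77.96.0.0/11 (77.96.0.0 - 77.127.255.255)
  77.100.0.0/14 (77.100.0.0 - 77.103.255.255)
Total matching entries: 4.

4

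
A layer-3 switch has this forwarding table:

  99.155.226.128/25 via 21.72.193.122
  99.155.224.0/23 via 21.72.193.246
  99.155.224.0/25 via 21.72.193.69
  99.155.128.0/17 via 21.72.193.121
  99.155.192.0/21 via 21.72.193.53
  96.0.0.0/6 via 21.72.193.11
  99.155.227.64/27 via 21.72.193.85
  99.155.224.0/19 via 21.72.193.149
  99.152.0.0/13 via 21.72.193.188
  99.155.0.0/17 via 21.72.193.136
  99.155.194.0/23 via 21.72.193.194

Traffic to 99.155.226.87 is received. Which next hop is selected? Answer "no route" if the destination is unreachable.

Routes whose prefix contains 99.155.226.87:
  96.0.0.0/6 (96.0.0.0 - 99.255.255.255) -> 21.72.193.11
  99.152.0.0/13 (99.152.0.0 - 99.159.255.255) -> 21.72.193.188
  99.155.128.0/17 (99.155.128.0 - 99.155.255.255) -> 21.72.193.121
  99.155.224.0/19 (99.155.224.0 - 99.155.255.255) -> 21.72.193.149
More-specific entries that do NOT match:
  99.155.227.64/27 (99.155.227.64 - 99.155.227.95) does not contain 99.155.226.87
  99.155.226.128/25 (99.155.226.128 - 99.155.226.255) does not contain 99.155.226.87
  99.155.224.0/25 (99.155.224.0 - 99.155.224.127) does not contain 99.155.226.87
  99.155.224.0/23 (99.155.224.0 - 99.155.225.255) does not contain 99.155.226.87
  99.155.194.0/23 (99.155.194.0 - 99.155.195.255) does not contain 99.155.226.87
  99.155.192.0/21 (99.155.192.0 - 99.155.199.255) does not contain 99.155.226.87
Longest matching prefix is /19 -> next hop 21.72.193.149.

21.72.193.149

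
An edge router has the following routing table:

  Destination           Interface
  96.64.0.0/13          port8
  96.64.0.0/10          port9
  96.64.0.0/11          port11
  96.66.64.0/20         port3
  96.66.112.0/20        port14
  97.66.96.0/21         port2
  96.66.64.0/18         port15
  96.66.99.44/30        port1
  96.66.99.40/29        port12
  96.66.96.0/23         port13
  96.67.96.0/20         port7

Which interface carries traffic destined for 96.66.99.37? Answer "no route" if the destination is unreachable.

Routes whose prefix contains 96.66.99.37:
  96.64.0.0/10 (96.64.0.0 - 96.127.255.255) -> port9
  96.64.0.0/11 (96.64.0.0 - 96.95.255.255) -> port11
  96.64.0.0/13 (96.64.0.0 - 96.71.255.255) -> port8
  96.66.64.0/18 (96.66.64.0 - 96.66.127.255) -> port15
More-specific entries that do NOT match:
  96.66.99.44/30 (96.66.99.44 - 96.66.99.47) does not contain 96.66.99.37
  96.66.99.40/29 (96.66.99.40 - 96.66.99.47) does not contain 96.66.99.37
  96.66.96.0/23 (96.66.96.0 - 96.66.97.255) does not contain 96.66.99.37
  97.66.96.0/21 (97.66.96.0 - 97.66.103.255) does not contain 96.66.99.37
  96.66.64.0/20 (96.66.64.0 - 96.66.79.255) does not contain 96.66.99.37
  96.66.112.0/20 (96.66.112.0 - 96.66.127.255) does not contain 96.66.99.37
  96.67.96.0/20 (96.67.96.0 - 96.67.111.255) does not contain 96.66.99.37
Longest matching prefix is /18 -> interface port15.

port15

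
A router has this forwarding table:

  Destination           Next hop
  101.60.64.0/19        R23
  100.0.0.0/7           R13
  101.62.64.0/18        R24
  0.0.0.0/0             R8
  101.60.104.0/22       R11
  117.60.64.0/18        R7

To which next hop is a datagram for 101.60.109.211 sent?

Routes whose prefix contains 101.60.109.211:
  0.0.0.0/0 (default, matches everything) -> R8
  100.0.0.0/7 (100.0.0.0 - 101.255.255.255) -> R13
More-specific entries that do NOT match:
  101.60.104.0/22 (101.60.104.0 - 101.60.107.255) does not contain 101.60.109.211
  101.60.64.0/19 (101.60.64.0 - 101.60.95.255) does not contain 101.60.109.211
  101.62.64.0/18 (101.62.64.0 - 101.62.127.255) does not contain 101.60.109.211
  117.60.64.0/18 (117.60.64.0 - 117.60.127.255) does not contain 101.60.109.211
Longest matching prefix is /7 -> next hop R13.

R13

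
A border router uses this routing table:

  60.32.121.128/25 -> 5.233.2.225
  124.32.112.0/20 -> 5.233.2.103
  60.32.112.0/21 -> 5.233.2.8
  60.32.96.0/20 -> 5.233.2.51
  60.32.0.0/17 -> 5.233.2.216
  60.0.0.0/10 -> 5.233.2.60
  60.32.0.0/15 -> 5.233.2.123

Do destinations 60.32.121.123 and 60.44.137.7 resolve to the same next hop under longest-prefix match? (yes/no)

60.32.121.123: longest match 60.32.0.0/17 -> 5.233.2.216
60.44.137.7: longest match 60.0.0.0/10 -> 5.233.2.60

no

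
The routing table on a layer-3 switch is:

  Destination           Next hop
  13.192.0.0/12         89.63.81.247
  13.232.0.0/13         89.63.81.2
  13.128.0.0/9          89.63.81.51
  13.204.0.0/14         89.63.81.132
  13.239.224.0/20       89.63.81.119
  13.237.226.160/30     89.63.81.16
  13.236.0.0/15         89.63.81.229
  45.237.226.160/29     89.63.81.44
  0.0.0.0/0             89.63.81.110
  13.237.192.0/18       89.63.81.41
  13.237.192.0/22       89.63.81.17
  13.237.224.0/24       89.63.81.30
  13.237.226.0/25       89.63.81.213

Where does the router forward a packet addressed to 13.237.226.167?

Routes whose prefix contains 13.237.226.167:
  0.0.0.0/0 (default, matches everything) -> 89.63.81.110
  13.128.0.0/9 (13.128.0.0 - 13.255.255.255) -> 89.63.81.51
  13.232.0.0/13 (13.232.0.0 - 13.239.255.255) -> 89.63.81.2
  13.236.0.0/15 (13.236.0.0 - 13.237.255.255) -> 89.63.81.229
  13.237.192.0/18 (13.237.192.0 - 13.237.255.255) -> 89.63.81.41
More-specific entries that do NOT match:
  13.237.226.160/30 (13.237.226.160 - 13.237.226.163) does not contain 13.237.226.167
  45.237.226.160/29 (45.237.226.160 - 45.237.226.167) does not contain 13.237.226.167
  13.237.226.0/25 (13.237.226.0 - 13.237.226.127) does not contain 13.237.226.167
  13.237.224.0/24 (13.237.224.0 - 13.237.224.255) does not contain 13.237.226.167
  13.237.192.0/22 (13.237.192.0 - 13.237.195.255) does not contain 13.237.226.167
  13.239.224.0/20 (13.239.224.0 - 13.239.239.255) does not contain 13.237.226.167
Longest matching prefix is /18 -> next hop 89.63.81.41.

89.63.81.41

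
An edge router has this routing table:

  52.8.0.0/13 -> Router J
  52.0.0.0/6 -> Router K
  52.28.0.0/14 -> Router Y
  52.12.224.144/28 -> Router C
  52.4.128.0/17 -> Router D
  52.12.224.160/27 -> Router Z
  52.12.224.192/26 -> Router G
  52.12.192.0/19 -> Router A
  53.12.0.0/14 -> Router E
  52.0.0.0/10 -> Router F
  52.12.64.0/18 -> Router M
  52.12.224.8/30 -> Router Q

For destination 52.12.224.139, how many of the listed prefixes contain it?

Prefixes containing 52.12.224.139:
  52.0.0.0/6 (52.0.0.0 - 55.255.255.255)
  52.0.0.0/10 (52.0.0.0 - 52.63.255.255)
  52.8.0.0/13 (52.8.0.0 - 52.15.255.255)
Total matching entries: 3.

3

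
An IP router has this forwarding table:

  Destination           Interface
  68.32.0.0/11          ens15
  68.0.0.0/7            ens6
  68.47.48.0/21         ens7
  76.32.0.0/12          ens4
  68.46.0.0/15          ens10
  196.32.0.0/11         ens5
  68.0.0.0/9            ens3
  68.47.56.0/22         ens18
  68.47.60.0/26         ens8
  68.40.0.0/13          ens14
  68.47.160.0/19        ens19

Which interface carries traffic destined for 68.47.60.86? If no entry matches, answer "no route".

Routes whose prefix contains 68.47.60.86:
  68.0.0.0/7 (68.0.0.0 - 69.255.255.255) -> ens6
  68.0.0.0/9 (68.0.0.0 - 68.127.255.255) -> ens3
  68.32.0.0/11 (68.32.0.0 - 68.63.255.255) -> ens15
  68.40.0.0/13 (68.40.0.0 - 68.47.255.255) -> ens14
  68.46.0.0/15 (68.46.0.0 - 68.47.255.255) -> ens10
More-specific entries that do NOT match:
  68.47.60.0/26 (68.47.60.0 - 68.47.60.63) does not contain 68.47.60.86
  68.47.56.0/22 (68.47.56.0 - 68.47.59.255) does not contain 68.47.60.86
  68.47.48.0/21 (68.47.48.0 - 68.47.55.255) does not contain 68.47.60.86
  68.47.160.0/19 (68.47.160.0 - 68.47.191.255) does not contain 68.47.60.86
Longest matching prefix is /15 -> interface ens10.

ens10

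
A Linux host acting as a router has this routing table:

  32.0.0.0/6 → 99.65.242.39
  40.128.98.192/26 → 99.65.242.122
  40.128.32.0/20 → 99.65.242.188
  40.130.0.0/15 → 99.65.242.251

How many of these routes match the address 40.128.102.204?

0

No listed prefix contains 40.128.102.204.
Total matching entries: 0.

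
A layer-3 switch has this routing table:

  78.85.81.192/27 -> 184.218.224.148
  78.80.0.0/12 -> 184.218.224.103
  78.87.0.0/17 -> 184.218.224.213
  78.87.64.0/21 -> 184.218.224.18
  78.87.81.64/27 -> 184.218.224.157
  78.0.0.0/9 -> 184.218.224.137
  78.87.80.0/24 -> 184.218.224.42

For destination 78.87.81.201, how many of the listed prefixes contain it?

3

Prefixes containing 78.87.81.201:
  78.0.0.0/9 (78.0.0.0 - 78.127.255.255)
  78.80.0.0/12 (78.80.0.0 - 78.95.255.255)
  78.87.0.0/17 (78.87.0.0 - 78.87.127.255)
Total matching entries: 3.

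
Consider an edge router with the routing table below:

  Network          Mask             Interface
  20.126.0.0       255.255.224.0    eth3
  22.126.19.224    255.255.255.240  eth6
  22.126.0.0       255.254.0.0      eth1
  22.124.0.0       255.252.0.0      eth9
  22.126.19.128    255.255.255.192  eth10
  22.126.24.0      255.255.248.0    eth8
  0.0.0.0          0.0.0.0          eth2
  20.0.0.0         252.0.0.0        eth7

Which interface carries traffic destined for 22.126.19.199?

Routes whose prefix contains 22.126.19.199:
  0.0.0.0/0 (default, matches everything) -> eth2
  20.0.0.0/6 (20.0.0.0 - 23.255.255.255) -> eth7
  22.124.0.0/14 (22.124.0.0 - 22.127.255.255) -> eth9
  22.126.0.0/15 (22.126.0.0 - 22.127.255.255) -> eth1
More-specific entries that do NOT match:
  22.126.19.224/28 (22.126.19.224 - 22.126.19.239) does not contain 22.126.19.199
  22.126.19.128/26 (22.126.19.128 - 22.126.19.191) does not contain 22.126.19.199
  22.126.24.0/21 (22.126.24.0 - 22.126.31.255) does not contain 22.126.19.199
  20.126.0.0/19 (20.126.0.0 - 20.126.31.255) does not contain 22.126.19.199
Longest matching prefix is /15 -> interface eth1.

eth1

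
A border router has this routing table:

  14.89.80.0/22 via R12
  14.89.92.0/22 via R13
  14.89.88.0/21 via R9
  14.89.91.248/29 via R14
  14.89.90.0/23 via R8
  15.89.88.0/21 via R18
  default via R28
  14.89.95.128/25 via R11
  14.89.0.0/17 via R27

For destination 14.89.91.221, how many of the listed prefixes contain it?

4

Prefixes containing 14.89.91.221:
  0.0.0.0/0 (default, matches everything)
  14.89.0.0/17 (14.89.0.0 - 14.89.127.255)
  14.89.88.0/21 (14.89.88.0 - 14.89.95.255)
  14.89.90.0/23 (14.89.90.0 - 14.89.91.255)
Total matching entries: 4.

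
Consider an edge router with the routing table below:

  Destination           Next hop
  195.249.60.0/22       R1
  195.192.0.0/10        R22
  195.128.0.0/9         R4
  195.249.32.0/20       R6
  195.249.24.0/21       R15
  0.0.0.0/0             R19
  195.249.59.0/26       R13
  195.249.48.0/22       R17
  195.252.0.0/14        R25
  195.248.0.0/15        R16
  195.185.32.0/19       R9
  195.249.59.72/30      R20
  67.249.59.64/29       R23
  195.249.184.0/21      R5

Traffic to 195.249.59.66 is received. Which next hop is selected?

Routes whose prefix contains 195.249.59.66:
  0.0.0.0/0 (default, matches everything) -> R19
  195.128.0.0/9 (195.128.0.0 - 195.255.255.255) -> R4
  195.192.0.0/10 (195.192.0.0 - 195.255.255.255) -> R22
  195.248.0.0/15 (195.248.0.0 - 195.249.255.255) -> R16
More-specific entries that do NOT match:
  195.249.59.72/30 (195.249.59.72 - 195.249.59.75) does not contain 195.249.59.66
  67.249.59.64/29 (67.249.59.64 - 67.249.59.71) does not contain 195.249.59.66
  195.249.59.0/26 (195.249.59.0 - 195.249.59.63) does not contain 195.249.59.66
  195.249.60.0/22 (195.249.60.0 - 195.249.63.255) does not contain 195.249.59.66
  195.249.48.0/22 (195.249.48.0 - 195.249.51.255) does not contain 195.249.59.66
  195.249.24.0/21 (195.249.24.0 - 195.249.31.255) does not contain 195.249.59.66
  195.249.184.0/21 (195.249.184.0 - 195.249.191.255) does not contain 195.249.59.66
  195.249.32.0/20 (195.249.32.0 - 195.249.47.255) does not contain 195.249.59.66
  195.185.32.0/19 (195.185.32.0 - 195.185.63.255) does not contain 195.249.59.66
Longest matching prefix is /15 -> next hop R16.

R16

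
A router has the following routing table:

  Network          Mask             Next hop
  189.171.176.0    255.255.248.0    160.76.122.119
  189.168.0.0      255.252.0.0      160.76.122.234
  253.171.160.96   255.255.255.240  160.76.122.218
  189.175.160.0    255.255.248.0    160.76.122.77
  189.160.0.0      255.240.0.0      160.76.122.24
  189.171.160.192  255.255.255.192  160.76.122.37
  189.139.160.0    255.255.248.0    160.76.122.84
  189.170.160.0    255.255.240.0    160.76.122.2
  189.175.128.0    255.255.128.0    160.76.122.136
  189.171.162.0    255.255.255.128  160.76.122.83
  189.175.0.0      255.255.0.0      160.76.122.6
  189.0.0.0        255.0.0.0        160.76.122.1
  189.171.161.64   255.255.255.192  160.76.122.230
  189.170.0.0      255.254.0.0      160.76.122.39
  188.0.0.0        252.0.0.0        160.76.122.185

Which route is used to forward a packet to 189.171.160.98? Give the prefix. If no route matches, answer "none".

Entries matching 189.171.160.98:
  188.0.0.0/6 (188.0.0.0 - 191.255.255.255)
  189.0.0.0/8 (189.0.0.0 - 189.255.255.255)
  189.160.0.0/12 (189.160.0.0 - 189.175.255.255)
  189.168.0.0/14 (189.168.0.0 - 189.171.255.255)
  189.170.0.0/15 (189.170.0.0 - 189.171.255.255)
Most specific is 189.170.0.0/15.

189.170.0.0/15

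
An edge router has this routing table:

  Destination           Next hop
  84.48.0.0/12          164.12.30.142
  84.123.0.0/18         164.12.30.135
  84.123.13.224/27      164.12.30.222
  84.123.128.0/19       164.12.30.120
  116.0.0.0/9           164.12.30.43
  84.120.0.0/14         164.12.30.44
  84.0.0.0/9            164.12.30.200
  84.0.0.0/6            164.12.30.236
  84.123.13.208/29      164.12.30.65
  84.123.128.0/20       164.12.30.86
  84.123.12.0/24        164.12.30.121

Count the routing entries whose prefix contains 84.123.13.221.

Prefixes containing 84.123.13.221:
  84.0.0.0/6 (84.0.0.0 - 87.255.255.255)
  84.0.0.0/9 (84.0.0.0 - 84.127.255.255)
  84.120.0.0/14 (84.120.0.0 - 84.123.255.255)
  84.123.0.0/18 (84.123.0.0 - 84.123.63.255)
Total matching entries: 4.

4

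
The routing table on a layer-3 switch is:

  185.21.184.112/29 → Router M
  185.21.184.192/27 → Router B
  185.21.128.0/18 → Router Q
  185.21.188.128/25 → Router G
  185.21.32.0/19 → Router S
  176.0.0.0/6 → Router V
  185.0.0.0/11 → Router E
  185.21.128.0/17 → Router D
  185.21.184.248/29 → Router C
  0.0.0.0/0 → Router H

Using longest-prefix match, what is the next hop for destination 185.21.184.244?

Router Q

Routes whose prefix contains 185.21.184.244:
  0.0.0.0/0 (default, matches everything) -> Router H
  185.0.0.0/11 (185.0.0.0 - 185.31.255.255) -> Router E
  185.21.128.0/17 (185.21.128.0 - 185.21.255.255) -> Router D
  185.21.128.0/18 (185.21.128.0 - 185.21.191.255) -> Router Q
More-specific entries that do NOT match:
  185.21.184.112/29 (185.21.184.112 - 185.21.184.119) does not contain 185.21.184.244
  185.21.184.248/29 (185.21.184.248 - 185.21.184.255) does not contain 185.21.184.244
  185.21.184.192/27 (185.21.184.192 - 185.21.184.223) does not contain 185.21.184.244
  185.21.188.128/25 (185.21.188.128 - 185.21.188.255) does not contain 185.21.184.244
  185.21.32.0/19 (185.21.32.0 - 185.21.63.255) does not contain 185.21.184.244
Longest matching prefix is /18 -> next hop Router Q.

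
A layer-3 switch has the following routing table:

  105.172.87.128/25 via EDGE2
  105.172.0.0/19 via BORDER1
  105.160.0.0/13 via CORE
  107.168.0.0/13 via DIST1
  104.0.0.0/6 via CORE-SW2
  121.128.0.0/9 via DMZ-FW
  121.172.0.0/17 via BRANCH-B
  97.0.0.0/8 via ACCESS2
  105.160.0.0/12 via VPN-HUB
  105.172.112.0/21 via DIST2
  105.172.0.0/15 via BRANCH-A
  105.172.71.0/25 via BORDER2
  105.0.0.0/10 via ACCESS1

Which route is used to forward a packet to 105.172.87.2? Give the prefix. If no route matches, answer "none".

105.172.0.0/15

Entries matching 105.172.87.2:
  104.0.0.0/6 (104.0.0.0 - 107.255.255.255)
  105.160.0.0/12 (105.160.0.0 - 105.175.255.255)
  105.172.0.0/15 (105.172.0.0 - 105.173.255.255)
Most specific is 105.172.0.0/15.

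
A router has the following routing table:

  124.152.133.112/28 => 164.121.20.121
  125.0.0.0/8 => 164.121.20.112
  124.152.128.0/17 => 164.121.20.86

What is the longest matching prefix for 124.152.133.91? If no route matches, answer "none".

124.152.128.0/17

Entries matching 124.152.133.91:
  124.152.128.0/17 (124.152.128.0 - 124.152.255.255)
Most specific is 124.152.128.0/17.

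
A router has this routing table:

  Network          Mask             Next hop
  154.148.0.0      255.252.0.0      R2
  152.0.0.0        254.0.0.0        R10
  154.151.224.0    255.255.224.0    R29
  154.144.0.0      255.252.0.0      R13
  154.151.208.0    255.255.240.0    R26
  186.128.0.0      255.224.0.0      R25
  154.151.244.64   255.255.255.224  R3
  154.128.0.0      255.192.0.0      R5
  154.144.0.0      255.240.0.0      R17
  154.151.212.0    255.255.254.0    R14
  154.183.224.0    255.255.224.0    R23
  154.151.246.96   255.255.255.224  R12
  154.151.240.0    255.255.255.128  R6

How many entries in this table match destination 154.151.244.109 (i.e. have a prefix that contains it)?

4

Prefixes containing 154.151.244.109:
  154.128.0.0/10 (154.128.0.0 - 154.191.255.255)
  154.144.0.0/12 (154.144.0.0 - 154.159.255.255)
  154.148.0.0/14 (154.148.0.0 - 154.151.255.255)
  154.151.224.0/19 (154.151.224.0 - 154.151.255.255)
Total matching entries: 4.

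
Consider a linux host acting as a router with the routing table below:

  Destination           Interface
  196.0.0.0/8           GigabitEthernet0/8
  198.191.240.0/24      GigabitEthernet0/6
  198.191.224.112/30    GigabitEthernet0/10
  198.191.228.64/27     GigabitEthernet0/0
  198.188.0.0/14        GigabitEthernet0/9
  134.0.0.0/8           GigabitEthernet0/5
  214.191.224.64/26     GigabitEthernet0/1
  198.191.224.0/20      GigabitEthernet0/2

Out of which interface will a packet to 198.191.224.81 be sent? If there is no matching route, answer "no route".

GigabitEthernet0/2

Routes whose prefix contains 198.191.224.81:
  198.188.0.0/14 (198.188.0.0 - 198.191.255.255) -> GigabitEthernet0/9
  198.191.224.0/20 (198.191.224.0 - 198.191.239.255) -> GigabitEthernet0/2
More-specific entries that do NOT match:
  198.191.224.112/30 (198.191.224.112 - 198.191.224.115) does not contain 198.191.224.81
  198.191.228.64/27 (198.191.228.64 - 198.191.228.95) does not contain 198.191.224.81
  214.191.224.64/26 (214.191.224.64 - 214.191.224.127) does not contain 198.191.224.81
  198.191.240.0/24 (198.191.240.0 - 198.191.240.255) does not contain 198.191.224.81
Longest matching prefix is /20 -> interface GigabitEthernet0/2.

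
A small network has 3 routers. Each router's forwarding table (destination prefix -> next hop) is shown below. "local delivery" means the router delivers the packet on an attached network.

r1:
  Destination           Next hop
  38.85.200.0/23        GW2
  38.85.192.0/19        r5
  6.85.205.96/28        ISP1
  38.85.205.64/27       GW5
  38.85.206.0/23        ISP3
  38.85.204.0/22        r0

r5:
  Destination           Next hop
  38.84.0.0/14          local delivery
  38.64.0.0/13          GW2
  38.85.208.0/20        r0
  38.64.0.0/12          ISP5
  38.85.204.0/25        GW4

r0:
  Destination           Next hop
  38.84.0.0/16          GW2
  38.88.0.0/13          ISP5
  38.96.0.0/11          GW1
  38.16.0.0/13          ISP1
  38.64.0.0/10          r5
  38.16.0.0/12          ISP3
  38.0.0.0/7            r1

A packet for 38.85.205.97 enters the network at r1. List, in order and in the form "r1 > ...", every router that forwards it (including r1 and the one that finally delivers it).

r1 > r0 > r5

At r1: longest match for 38.85.205.97 is 38.85.204.0/22 -> r0
At r0: longest match for 38.85.205.97 is 38.64.0.0/10 -> r5
At r5: longest match for 38.85.205.97 is 38.84.0.0/14 -> local delivery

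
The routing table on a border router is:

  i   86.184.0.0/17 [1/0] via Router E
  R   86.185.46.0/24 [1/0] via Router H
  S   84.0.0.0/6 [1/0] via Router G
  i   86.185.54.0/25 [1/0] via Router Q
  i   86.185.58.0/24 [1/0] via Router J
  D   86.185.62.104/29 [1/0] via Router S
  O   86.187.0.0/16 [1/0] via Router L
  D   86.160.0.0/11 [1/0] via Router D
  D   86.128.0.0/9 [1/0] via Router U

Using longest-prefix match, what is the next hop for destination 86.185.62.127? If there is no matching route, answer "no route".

Router D

Routes whose prefix contains 86.185.62.127:
  84.0.0.0/6 (84.0.0.0 - 87.255.255.255) -> Router G
  86.128.0.0/9 (86.128.0.0 - 86.255.255.255) -> Router U
  86.160.0.0/11 (86.160.0.0 - 86.191.255.255) -> Router D
More-specific entries that do NOT match:
  86.185.62.104/29 (86.185.62.104 - 86.185.62.111) does not contain 86.185.62.127
  86.185.54.0/25 (86.185.54.0 - 86.185.54.127) does not contain 86.185.62.127
  86.185.46.0/24 (86.185.46.0 - 86.185.46.255) does not contain 86.185.62.127
  86.185.58.0/24 (86.185.58.0 - 86.185.58.255) does not contain 86.185.62.127
  86.184.0.0/17 (86.184.0.0 - 86.184.127.255) does not contain 86.185.62.127
  86.187.0.0/16 (86.187.0.0 - 86.187.255.255) does not contain 86.185.62.127
Longest matching prefix is /11 -> next hop Router D.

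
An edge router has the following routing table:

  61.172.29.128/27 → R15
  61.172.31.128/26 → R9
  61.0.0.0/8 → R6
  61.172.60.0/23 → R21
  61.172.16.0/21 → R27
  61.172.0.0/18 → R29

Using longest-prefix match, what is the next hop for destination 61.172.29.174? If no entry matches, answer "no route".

R29

Routes whose prefix contains 61.172.29.174:
  61.0.0.0/8 (61.0.0.0 - 61.255.255.255) -> R6
  61.172.0.0/18 (61.172.0.0 - 61.172.63.255) -> R29
More-specific entries that do NOT match:
  61.172.29.128/27 (61.172.29.128 - 61.172.29.159) does not contain 61.172.29.174
  61.172.31.128/26 (61.172.31.128 - 61.172.31.191) does not contain 61.172.29.174
  61.172.60.0/23 (61.172.60.0 - 61.172.61.255) does not contain 61.172.29.174
  61.172.16.0/21 (61.172.16.0 - 61.172.23.255) does not contain 61.172.29.174
Longest matching prefix is /18 -> next hop R29.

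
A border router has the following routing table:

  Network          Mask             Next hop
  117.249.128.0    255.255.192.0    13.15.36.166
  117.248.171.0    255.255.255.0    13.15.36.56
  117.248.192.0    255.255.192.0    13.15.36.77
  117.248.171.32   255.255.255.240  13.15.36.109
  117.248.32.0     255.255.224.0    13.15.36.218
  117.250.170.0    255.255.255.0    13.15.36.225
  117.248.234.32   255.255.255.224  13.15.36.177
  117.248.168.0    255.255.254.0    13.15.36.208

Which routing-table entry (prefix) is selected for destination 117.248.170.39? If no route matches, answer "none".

none

117.248.170.39 is outside every listed prefix and there is no default route.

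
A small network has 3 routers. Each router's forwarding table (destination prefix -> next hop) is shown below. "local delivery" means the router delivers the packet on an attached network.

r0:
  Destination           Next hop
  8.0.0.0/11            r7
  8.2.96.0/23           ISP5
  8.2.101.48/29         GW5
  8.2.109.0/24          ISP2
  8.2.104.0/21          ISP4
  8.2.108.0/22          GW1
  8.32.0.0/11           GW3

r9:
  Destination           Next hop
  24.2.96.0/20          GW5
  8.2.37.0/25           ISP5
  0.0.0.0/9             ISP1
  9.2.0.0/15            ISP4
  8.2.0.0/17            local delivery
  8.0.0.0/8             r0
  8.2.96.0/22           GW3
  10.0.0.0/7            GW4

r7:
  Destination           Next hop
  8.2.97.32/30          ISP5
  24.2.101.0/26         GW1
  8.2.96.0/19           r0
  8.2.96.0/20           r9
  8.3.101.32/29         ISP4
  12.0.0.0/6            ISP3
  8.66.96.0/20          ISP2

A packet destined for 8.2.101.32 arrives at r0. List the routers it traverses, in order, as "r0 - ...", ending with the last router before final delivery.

At r0: longest match for 8.2.101.32 is 8.0.0.0/11 -> r7
At r7: longest match for 8.2.101.32 is 8.2.96.0/20 -> r9
At r9: longest match for 8.2.101.32 is 8.2.0.0/17 -> local delivery

r0 - r7 - r9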